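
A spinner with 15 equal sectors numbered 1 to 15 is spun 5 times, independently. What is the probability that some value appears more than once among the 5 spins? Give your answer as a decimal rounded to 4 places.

0.5255

P(all 5 different) = 15/15 · 14/15 · ··· · 11/15 ≈ 0.4745.
P(at least two equal) = 1 − 0.4745 = 0.5255.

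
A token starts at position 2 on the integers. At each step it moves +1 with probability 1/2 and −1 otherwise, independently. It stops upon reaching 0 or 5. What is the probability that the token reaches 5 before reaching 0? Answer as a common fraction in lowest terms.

With a fair step, P(i) = ½P(i−1) + ½P(i+1) with P(0)=0, P(5)=1 has the linear solution P(i) = i/5.
P(2) = 2/5.

2/5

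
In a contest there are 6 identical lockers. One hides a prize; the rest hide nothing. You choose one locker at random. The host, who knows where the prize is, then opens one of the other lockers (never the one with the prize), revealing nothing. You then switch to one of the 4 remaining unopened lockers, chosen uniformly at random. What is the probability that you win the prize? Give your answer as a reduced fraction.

Your original locker holds the prize with probability 1/6, so the other 5 collectively hold it with probability 5/6.
The host can always find an empty locker to open, so this doesn't change that 5/6; it is now spread over the 4 remaining unopened lockers.
P(win by switching) = (5/6) · (1/4) = 5/24.

5/24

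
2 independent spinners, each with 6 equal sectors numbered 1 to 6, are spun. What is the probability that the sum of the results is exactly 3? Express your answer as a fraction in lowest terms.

1/18

There are 6^2 = 36 equally likely outcomes.
The number of ordered 2-tuples from {1,…,6} summing to 3 is 2.
P(sum = 3) = 2/36 = 1/18.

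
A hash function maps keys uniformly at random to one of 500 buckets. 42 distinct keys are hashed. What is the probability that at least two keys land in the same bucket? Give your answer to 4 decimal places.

It's easier to compute the probability that all 42 are distinct.
P(all distinct) = 500/500 · 499/500 · ··· · 459/500 ≈ 0.1700.
So the probability of at least one match is 1 − 0.1700 = 0.8300.

0.8300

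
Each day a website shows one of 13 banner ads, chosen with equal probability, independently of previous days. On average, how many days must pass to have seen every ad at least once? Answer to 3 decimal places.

After i distinct types are collected, each trial gives a new one with probability (13−i)/13, so the expected wait for the next new type is 13/(13−i).
E = 13/13 + 13/12 + 13/11 + 13/10 + 13/9 + 13/8 + 13/7 + 13/6 + 13/5 + 13/4 + 13/3 + 13/2 + 13/1 = 1145993/27720 ≈ 41.342.

41.342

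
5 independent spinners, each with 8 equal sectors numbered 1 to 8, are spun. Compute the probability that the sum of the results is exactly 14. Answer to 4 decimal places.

0.0211

There are 8^5 = 32768 equally likely outcomes.
The number of ordered 5-tuples from {1,…,8} summing to 14 is 690.
P(sum = 14) = 690/32768 = 345/16384 ≈ 0.0211.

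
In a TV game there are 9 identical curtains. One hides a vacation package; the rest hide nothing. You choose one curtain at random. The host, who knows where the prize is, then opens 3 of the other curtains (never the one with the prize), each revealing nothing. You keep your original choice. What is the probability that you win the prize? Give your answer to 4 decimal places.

The host can always open 3 empty curtains regardless of your choice, so the reveals give no information about your original curtain.
P(win by staying) = 1/9 ≈ 0.1111.

0.1111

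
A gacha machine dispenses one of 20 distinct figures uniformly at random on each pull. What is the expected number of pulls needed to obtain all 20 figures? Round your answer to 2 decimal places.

After i distinct types are collected, each trial gives a new one with probability (20−i)/20, so the expected wait for the next new type is 20/(20−i).
E = 20/20 + 20/19 + 20/18 + 20/17 + 20/16 + 20/15 + 20/14 + 20/13 + 20/12 + 20/11 + 20/10 + 20/9 + 20/8 + 20/7 + 20/6 + 20/5 + 20/4 + 20/3 + 20/2 + 20/1 = 279175675/3879876 ≈ 71.95.

71.95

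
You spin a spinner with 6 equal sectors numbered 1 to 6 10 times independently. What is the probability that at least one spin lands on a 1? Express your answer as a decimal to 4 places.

0.8385

P(no spin lands on a 1) = (5/6)^10 ≈ 0.1615.
P(at least one) = 1 − 0.1615 = 0.8385.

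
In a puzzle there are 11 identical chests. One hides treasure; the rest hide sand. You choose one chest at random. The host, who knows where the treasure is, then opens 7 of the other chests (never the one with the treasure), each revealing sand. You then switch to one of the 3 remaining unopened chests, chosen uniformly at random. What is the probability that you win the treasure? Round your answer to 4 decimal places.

0.3030

Your original chest holds the treasure with probability 1/11, so the other 10 collectively hold it with probability 10/11.
The host can always find 7 empty chests to open, so the reveals don't change that 10/11; it is now spread over the 3 remaining unopened chests.
P(win by switching) = (10/11) · (1/3) = 10/33 ≈ 0.3030.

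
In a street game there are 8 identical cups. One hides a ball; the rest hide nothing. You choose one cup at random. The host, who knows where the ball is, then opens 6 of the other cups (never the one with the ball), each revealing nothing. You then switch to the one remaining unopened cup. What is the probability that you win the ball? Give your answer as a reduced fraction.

Your original cup holds the ball with probability 1/8, so the other 7 collectively hold it with probability 7/8.
The host can always find 6 empty cups to open, so the reveals don't change that 7/8; it is now spread over the 1 remaining unopened cup.
P(win by switching) = (7/8) · (1/1) = 7/8.

7/8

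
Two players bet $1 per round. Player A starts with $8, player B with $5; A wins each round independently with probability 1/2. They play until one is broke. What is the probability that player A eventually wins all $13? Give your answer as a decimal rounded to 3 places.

0.615

With a fair step, P(i) = ½P(i−1) + ½P(i+1) with P(0)=0, P(13)=1 has the linear solution P(i) = i/13.
P(8) = 8/13 ≈ 0.615.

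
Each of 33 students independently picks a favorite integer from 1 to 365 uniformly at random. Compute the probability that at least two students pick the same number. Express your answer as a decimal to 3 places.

It's easier to compute the probability that all 33 are distinct.
P(all distinct) = 365/365 · 364/365 · ··· · 333/365 ≈ 0.225.
So the probability of at least one match is 1 − 0.225 = 0.775.

0.775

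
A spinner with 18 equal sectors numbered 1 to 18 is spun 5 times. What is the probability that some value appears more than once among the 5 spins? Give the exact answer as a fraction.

P(all 5 different) = 18/18 · 17/18 · ··· · 14/18 = 1190/2187.
P(at least two equal) = 1 − 1190/2187 = 997/2187.

997/2187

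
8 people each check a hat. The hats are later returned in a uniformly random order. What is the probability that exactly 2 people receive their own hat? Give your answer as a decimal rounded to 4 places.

0.1840

Choose which 2 of the 8 are fixed: C(8,2) = 28 ways.
The remaining 6 must have no fixed point: D(6) = 265.
P = 28·265/40320 = 53/288 ≈ 0.1840.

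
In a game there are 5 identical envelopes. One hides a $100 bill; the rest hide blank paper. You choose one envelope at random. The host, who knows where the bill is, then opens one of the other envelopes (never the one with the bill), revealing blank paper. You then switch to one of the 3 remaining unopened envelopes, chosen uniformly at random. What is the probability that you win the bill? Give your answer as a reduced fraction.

4/15

Your original envelope holds the bill with probability 1/5, so the other 4 collectively hold it with probability 4/5.
The host can always find an empty envelope to open, so this doesn't change that 4/5; it is now spread over the 3 remaining unopened envelopes.
P(win by switching) = (4/5) · (1/3) = 4/15.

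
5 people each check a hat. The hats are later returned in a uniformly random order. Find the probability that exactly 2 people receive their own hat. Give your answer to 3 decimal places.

Choose which 2 of the 5 are fixed: C(5,2) = 10 ways.
The remaining 3 must have no fixed point: D(3) = 2.
P = 10·2/120 = 1/6 ≈ 0.167.

0.167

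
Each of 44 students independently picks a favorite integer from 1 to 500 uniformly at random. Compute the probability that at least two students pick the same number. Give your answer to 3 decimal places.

It's easier to compute the probability that all 44 are distinct.
P(all distinct) = 500/500 · 499/500 · ··· · 457/500 ≈ 0.142.
So the probability of at least one match is 1 − 0.142 = 0.858.

0.858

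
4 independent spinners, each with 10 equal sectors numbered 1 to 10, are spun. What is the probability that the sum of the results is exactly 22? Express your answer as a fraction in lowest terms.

67/1000

There are 10^4 = 10000 equally likely outcomes.
The number of ordered 4-tuples from {1,…,10} summing to 22 is 670.
P(sum = 22) = 670/10000 = 67/1000.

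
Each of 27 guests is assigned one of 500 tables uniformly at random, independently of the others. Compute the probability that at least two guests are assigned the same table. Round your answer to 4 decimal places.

It's easier to compute the probability that all 27 are distinct.
P(all distinct) = 500/500 · 499/500 · ··· · 474/500 ≈ 0.4893.
So the probability of at least one match is 1 − 0.4893 = 0.5107.

0.5107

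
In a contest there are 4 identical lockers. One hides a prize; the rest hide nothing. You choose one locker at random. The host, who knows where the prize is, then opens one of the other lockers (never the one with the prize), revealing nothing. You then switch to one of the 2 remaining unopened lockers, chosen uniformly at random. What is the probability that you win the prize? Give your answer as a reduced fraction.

3/8

Your original locker holds the prize with probability 1/4, so the other 3 collectively hold it with probability 3/4.
The host can always find an empty locker to open, so this doesn't change that 3/4; it is now spread over the 2 remaining unopened lockers.
P(win by switching) = (3/4) · (1/2) = 3/8.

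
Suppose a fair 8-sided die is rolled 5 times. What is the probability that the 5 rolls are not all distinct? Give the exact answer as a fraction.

P(all 5 different) = 8/8 · 7/8 · ··· · 4/8 = 105/512.
P(at least two equal) = 1 − 105/512 = 407/512.

407/512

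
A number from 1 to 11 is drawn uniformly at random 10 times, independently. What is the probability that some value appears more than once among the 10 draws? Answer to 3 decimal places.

P(all 10 different) = 11/11 · 10/11 · ··· · 2/11 ≈ 0.002.
P(at least two equal) = 1 − 0.002 = 0.998.

0.998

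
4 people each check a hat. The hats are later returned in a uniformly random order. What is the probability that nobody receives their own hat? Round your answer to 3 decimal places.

0.375

This is the derangement probability: permutations of 4 with no fixed point.
D(4) = 4! · (1 − 1/1! + 1/2! − ··· + (−1)^4/4!) = 9.
P = 9/24 = 3/8 ≈ 0.375.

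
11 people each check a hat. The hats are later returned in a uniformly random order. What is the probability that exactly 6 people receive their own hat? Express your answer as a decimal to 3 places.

0.001

Choose which 6 of the 11 are fixed: C(11,6) = 462 ways.
The remaining 5 must have no fixed point: D(5) = 44.
P = 462·44/39916800 = 11/21600 ≈ 0.001.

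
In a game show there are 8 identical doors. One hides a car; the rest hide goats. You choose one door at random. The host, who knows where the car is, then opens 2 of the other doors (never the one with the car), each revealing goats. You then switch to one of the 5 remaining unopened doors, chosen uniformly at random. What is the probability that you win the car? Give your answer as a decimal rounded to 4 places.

0.1750

Your original door holds the car with probability 1/8, so the other 7 collectively hold it with probability 7/8.
The host can always find 2 empty doors to open, so the reveals don't change that 7/8; it is now spread over the 5 remaining unopened doors.
P(win by switching) = (7/8) · (1/5) = 7/40 ≈ 0.1750.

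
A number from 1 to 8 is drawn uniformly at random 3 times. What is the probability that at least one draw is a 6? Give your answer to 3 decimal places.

0.330

P(no draw is a 6) = (7/8)^3 ≈ 0.670.
P(at least one) = 1 − 0.670 = 0.330.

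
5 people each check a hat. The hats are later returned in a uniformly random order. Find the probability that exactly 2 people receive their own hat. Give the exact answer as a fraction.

1/6

Choose which 2 of the 5 are fixed: C(5,2) = 10 ways.
The remaining 3 must have no fixed point: D(3) = 2.
P = 10·2/120 = 1/6.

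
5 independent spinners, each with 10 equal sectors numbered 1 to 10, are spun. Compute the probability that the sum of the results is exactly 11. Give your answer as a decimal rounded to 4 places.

0.0021

There are 10^5 = 100000 equally likely outcomes.
The number of ordered 5-tuples from {1,…,10} summing to 11 is 210.
P(sum = 11) = 210/100000 = 21/10000 ≈ 0.0021.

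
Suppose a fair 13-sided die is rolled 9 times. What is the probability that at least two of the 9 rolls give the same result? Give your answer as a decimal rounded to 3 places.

P(all 9 different) = 13/13 · 12/13 · ··· · 5/13 ≈ 0.024.
P(at least two equal) = 1 − 0.024 = 0.976.

0.976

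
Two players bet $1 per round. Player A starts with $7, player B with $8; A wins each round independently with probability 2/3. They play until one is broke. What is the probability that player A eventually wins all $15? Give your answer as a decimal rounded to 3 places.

Let r = q/p = (1/3)/(2/3) = 1/2. The recurrence P(i) = p·P(i+1) + q·P(i−1) with P(0)=0, P(15)=1 gives P(i) = (1 − r^i)/(1 − r^15).
P(7) = (1 − (1/2)^7) / (1 − (1/2)^15) = 32512/32767 ≈ 0.992.

0.992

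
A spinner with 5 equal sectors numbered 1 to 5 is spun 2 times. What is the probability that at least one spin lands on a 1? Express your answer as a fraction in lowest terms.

9/25

P(no spin lands on a 1) = (4/5)^2 = 16/25.
P(at least one) = 1 − 16/25 = 9/25.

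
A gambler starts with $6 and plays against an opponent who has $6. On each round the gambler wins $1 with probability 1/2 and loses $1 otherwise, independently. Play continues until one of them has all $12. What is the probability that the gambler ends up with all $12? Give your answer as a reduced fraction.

1/2

With a fair step, P(i) = ½P(i−1) + ½P(i+1) with P(0)=0, P(12)=1 has the linear solution P(i) = i/12.
P(6) = 6/12 = 1/2.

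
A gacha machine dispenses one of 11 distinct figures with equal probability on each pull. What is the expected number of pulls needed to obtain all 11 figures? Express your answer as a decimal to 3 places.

33.219

After i distinct types are collected, each trial gives a new one with probability (11−i)/11, so the expected wait for the next new type is 11/(11−i).
E = 11/11 + 11/10 + 11/9 + 11/8 + 11/7 + 11/6 + 11/5 + 11/4 + 11/3 + 11/2 + 11/1 = 83711/2520 ≈ 33.219.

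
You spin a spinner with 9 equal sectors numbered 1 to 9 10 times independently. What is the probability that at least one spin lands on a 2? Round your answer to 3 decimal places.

0.692

P(no spin lands on a 2) = (8/9)^10 ≈ 0.308.
P(at least one) = 1 − 0.308 = 0.692.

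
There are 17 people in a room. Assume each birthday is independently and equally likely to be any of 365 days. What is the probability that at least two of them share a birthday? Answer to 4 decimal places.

It's easier to compute the probability that all 17 are distinct.
P(all distinct) = 365/365 · 364/365 · ··· · 349/365 ≈ 0.6850.
So the probability of at least one match is 1 − 0.6850 = 0.3150.

0.3150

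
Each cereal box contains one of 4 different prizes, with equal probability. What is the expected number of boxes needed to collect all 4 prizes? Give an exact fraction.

After i distinct types are collected, each trial gives a new one with probability (4−i)/4, so the expected wait for the next new type is 4/(4−i).
E = 4/4 + 4/3 + 4/2 + 4/1 = 25/3.

25/3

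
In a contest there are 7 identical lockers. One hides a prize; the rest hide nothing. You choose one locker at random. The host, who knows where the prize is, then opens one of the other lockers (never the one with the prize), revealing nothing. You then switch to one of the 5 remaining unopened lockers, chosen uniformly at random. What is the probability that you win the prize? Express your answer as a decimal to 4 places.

Your original locker holds the prize with probability 1/7, so the other 6 collectively hold it with probability 6/7.
The host can always find an empty locker to open, so this doesn't change that 6/7; it is now spread over the 5 remaining unopened lockers.
P(win by switching) = (6/7) · (1/5) = 6/35 ≈ 0.1714.

0.1714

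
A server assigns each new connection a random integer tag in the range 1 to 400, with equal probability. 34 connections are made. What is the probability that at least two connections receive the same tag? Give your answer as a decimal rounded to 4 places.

It's easier to compute the probability that all 34 are distinct.
P(all distinct) = 400/400 · 399/400 · ··· · 367/400 ≈ 0.2361.
So the probability of at least one match is 1 − 0.2361 = 0.7639.

0.7639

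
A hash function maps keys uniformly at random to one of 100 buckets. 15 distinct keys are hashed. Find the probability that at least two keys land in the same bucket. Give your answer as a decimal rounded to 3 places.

It's easier to compute the probability that all 15 are distinct.
P(all distinct) = 100/100 · 99/100 · ··· · 86/100 ≈ 0.331.
So the probability of at least one match is 1 − 0.331 = 0.669.

0.669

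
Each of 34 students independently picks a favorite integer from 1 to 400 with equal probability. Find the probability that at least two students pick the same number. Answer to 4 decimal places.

0.7639

It's easier to compute the probability that all 34 are distinct.
P(all distinct) = 400/400 · 399/400 · ··· · 367/400 ≈ 0.2361.
So the probability of at least one match is 1 − 0.2361 = 0.7639.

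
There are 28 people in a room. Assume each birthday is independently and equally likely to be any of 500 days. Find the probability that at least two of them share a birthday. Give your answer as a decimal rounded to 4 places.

It's easier to compute the probability that all 28 are distinct.
P(all distinct) = 500/500 · 499/500 · ··· · 473/500 ≈ 0.4629.
So the probability of at least one match is 1 − 0.4629 = 0.5371.

0.5371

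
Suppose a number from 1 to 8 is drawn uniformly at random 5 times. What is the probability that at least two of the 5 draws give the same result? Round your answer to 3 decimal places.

0.795

P(all 5 different) = 8/8 · 7/8 · ··· · 4/8 ≈ 0.205.
P(at least two equal) = 1 − 0.205 = 0.795.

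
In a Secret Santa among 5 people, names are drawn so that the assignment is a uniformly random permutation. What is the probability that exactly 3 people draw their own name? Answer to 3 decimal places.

0.083

Choose which 3 of the 5 are fixed: C(5,3) = 10 ways.
The remaining 2 must have no fixed point: D(2) = 1.
P = 10·1/120 = 1/12 ≈ 0.083.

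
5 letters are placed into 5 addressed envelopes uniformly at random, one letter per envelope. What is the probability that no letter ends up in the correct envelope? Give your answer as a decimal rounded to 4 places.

This is the derangement probability: permutations of 5 with no fixed point.
D(5) = 5! · (1 − 1/1! + 1/2! − ··· + (−1)^5/5!) = 44.
P = 44/120 = 11/30 ≈ 0.3667.

0.3667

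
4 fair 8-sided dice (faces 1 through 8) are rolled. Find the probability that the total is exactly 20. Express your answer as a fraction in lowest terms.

There are 8^4 = 4096 equally likely outcomes.
The number of ordered 4-tuples from {1,…,8} summing to 20 is 315.
P(sum = 20) = 315/4096.

315/4096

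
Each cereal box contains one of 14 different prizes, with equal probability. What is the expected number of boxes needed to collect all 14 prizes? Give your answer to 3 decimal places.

45.522

After i distinct types are collected, each trial gives a new one with probability (14−i)/14, so the expected wait for the next new type is 14/(14−i).
E = 14/14 + 14/13 + 14/12 + 14/11 + 14/10 + 14/9 + 14/8 + 14/7 + 14/6 + 14/5 + 14/4 + 14/3 + 14/2 + 14/1 = 1171733/25740 ≈ 45.522.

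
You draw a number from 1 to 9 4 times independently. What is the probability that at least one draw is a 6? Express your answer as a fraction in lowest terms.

2465/6561

P(no draw is a 6) = (8/9)^4 = 4096/6561.
P(at least one) = 1 − 4096/6561 = 2465/6561.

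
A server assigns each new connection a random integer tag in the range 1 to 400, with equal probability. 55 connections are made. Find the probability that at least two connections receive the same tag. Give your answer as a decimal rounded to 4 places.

It's easier to compute the probability that all 55 are distinct.
P(all distinct) = 400/400 · 399/400 · ··· · 346/400 ≈ 0.0204.
So the probability of at least one match is 1 − 0.0204 = 0.9796.

0.9796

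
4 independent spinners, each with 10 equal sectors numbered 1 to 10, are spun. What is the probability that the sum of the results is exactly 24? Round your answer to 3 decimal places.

0.063

There are 10^4 = 10000 equally likely outcomes.
The number of ordered 4-tuples from {1,…,10} summing to 24 is 633.
P(sum = 24) = 633/10000 ≈ 0.063.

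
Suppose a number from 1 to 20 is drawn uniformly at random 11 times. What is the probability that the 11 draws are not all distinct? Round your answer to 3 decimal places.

0.967

P(all 11 different) = 20/20 · 19/20 · ··· · 10/20 ≈ 0.033.
P(at least two equal) = 1 − 0.033 = 0.967.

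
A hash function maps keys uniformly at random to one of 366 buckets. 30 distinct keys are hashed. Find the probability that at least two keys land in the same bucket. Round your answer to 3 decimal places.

0.705

It's easier to compute the probability that all 30 are distinct.
P(all distinct) = 366/366 · 365/366 · ··· · 337/366 ≈ 0.295.
So the probability of at least one match is 1 − 0.295 = 0.705.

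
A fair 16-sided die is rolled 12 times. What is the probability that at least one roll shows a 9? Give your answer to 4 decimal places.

0.5390

P(no roll shows a 9) = (15/16)^12 ≈ 0.4610.
P(at least one) = 1 − 0.4610 = 0.5390.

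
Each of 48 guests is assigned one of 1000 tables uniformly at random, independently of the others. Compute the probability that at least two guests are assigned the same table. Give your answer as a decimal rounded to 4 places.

It's easier to compute the probability that all 48 are distinct.
P(all distinct) = 1000/1000 · 999/1000 · ··· · 953/1000 ≈ 0.3178.
So the probability of at least one match is 1 − 0.3178 = 0.6822.

0.6822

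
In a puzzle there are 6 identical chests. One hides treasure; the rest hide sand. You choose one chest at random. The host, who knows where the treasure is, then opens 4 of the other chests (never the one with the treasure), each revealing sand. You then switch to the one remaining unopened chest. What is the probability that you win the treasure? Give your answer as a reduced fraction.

Your original chest holds the treasure with probability 1/6, so the other 5 collectively hold it with probability 5/6.
The host can always find 4 empty chests to open, so the reveals don't change that 5/6; it is now spread over the 1 remaining unopened chest.
P(win by switching) = (5/6) · (1/1) = 5/6.

5/6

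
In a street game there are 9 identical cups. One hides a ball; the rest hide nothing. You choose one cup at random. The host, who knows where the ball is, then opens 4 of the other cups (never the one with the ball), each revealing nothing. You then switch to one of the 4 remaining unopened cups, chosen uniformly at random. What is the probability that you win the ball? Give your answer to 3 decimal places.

Your original cup holds the ball with probability 1/9, so the other 8 collectively hold it with probability 8/9.
The host can always find 4 empty cups to open, so the reveals don't change that 8/9; it is now spread over the 4 remaining unopened cups.
P(win by switching) = (8/9) · (1/4) = 2/9 ≈ 0.222.

0.222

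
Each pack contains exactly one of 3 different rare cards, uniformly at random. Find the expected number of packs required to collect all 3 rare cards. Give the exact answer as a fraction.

After i distinct types are collected, each trial gives a new one with probability (3−i)/3, so the expected wait for the next new type is 3/(3−i).
E = 3/3 + 3/2 + 3/1 = 11/2.

11/2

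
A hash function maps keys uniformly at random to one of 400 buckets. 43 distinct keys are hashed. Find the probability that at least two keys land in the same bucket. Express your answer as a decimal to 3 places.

It's easier to compute the probability that all 43 are distinct.
P(all distinct) = 400/400 · 399/400 · ··· · 358/400 ≈ 0.096.
So the probability of at least one match is 1 − 0.096 = 0.904.

0.904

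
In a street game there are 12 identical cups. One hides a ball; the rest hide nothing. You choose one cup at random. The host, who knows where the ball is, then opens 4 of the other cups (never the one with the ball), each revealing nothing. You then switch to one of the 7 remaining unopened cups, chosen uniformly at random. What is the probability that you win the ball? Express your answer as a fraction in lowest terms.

Your original cup holds the ball with probability 1/12, so the other 11 collectively hold it with probability 11/12.
The host can always find 4 empty cups to open, so the reveals don't change that 11/12; it is now spread over the 7 remaining unopened cups.
P(win by switching) = (11/12) · (1/7) = 11/84.

11/84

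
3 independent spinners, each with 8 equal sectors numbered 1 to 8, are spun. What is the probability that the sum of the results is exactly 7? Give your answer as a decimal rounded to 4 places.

There are 8^3 = 512 equally likely outcomes.
The number of ordered 3-tuples from {1,…,8} summing to 7 is 15.
P(sum = 7) = 15/512 ≈ 0.0293.

0.0293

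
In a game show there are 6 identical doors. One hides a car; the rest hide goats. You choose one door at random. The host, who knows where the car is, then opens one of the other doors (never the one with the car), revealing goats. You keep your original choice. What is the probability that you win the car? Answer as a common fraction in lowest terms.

1/6

The host can always open an empty door regardless of your choice, so this gives no information about your original door.
P(win by staying) = 1/6.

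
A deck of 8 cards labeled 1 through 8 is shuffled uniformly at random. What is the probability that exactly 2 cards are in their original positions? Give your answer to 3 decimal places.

Choose which 2 of the 8 are fixed: C(8,2) = 28 ways.
The remaining 6 must have no fixed point: D(6) = 265.
P = 28·265/40320 = 53/288 ≈ 0.184.

0.184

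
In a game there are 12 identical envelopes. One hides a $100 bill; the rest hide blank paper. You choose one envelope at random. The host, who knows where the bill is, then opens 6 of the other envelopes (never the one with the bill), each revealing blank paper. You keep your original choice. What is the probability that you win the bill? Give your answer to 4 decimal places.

0.0833

The host can always open 6 empty envelopes regardless of your choice, so the reveals give no information about your original envelope.
P(win by staying) = 1/12 ≈ 0.0833.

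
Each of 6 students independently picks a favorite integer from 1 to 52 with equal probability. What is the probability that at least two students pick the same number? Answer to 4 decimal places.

0.2586

It's easier to compute the probability that all 6 are distinct.
P(all distinct) = 52/52 · 51/52 · ··· · 47/52 ≈ 0.7414.
So the probability of at least one match is 1 − 0.7414 = 0.2586.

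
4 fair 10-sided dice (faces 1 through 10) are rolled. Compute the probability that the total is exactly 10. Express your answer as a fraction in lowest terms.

There are 10^4 = 10000 equally likely outcomes.
The number of ordered 4-tuples from {1,…,10} summing to 10 is 84.
P(sum = 10) = 84/10000 = 21/2500.

21/2500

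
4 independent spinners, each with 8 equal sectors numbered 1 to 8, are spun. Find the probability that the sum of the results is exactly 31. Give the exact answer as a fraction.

There are 8^4 = 4096 equally likely outcomes.
The number of ordered 4-tuples from {1,…,8} summing to 31 is 4.
P(sum = 31) = 4/4096 = 1/1024.

1/1024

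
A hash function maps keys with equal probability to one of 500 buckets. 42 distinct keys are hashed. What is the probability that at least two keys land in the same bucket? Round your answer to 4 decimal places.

It's easier to compute the probability that all 42 are distinct.
P(all distinct) = 500/500 · 499/500 · ··· · 459/500 ≈ 0.1700.
So the probability of at least one match is 1 − 0.1700 = 0.8300.

0.8300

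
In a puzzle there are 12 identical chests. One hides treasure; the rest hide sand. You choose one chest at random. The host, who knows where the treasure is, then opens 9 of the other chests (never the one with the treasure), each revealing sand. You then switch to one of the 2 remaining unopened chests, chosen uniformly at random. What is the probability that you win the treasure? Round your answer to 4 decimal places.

0.4583

Your original chest holds the treasure with probability 1/12, so the other 11 collectively hold it with probability 11/12.
The host can always find 9 empty chests to open, so the reveals don't change that 11/12; it is now spread over the 2 remaining unopened chests.
P(win by switching) = (11/12) · (1/2) = 11/24 ≈ 0.4583.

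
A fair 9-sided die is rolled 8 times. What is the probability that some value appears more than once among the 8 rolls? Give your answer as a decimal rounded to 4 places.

P(all 8 different) = 9/9 · 8/9 · ··· · 2/9 ≈ 0.0084.
P(at least two equal) = 1 − 0.0084 = 0.9916.

0.9916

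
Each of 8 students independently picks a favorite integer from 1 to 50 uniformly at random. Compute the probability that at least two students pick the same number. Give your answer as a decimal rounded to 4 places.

It's easier to compute the probability that all 8 are distinct.
P(all distinct) = 50/50 · 49/50 · ··· · 43/50 ≈ 0.5542.
So the probability of at least one match is 1 − 0.5542 = 0.4458.

0.4458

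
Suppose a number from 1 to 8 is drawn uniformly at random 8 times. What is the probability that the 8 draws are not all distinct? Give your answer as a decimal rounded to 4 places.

P(all 8 different) = 8/8 · 7/8 · ··· · 1/8 ≈ 0.0024.
P(at least two equal) = 1 − 0.0024 = 0.9976.

0.9976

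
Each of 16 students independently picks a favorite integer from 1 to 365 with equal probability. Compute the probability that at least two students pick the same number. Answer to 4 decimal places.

It's easier to compute the probability that all 16 are distinct.
P(all distinct) = 365/365 · 364/365 · ··· · 350/365 ≈ 0.7164.
So the probability of at least one match is 1 − 0.7164 = 0.2836.

0.2836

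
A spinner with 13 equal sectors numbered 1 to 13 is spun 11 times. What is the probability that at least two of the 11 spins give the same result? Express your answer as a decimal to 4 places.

P(all 11 different) = 13/13 · 12/13 · ··· · 3/13 ≈ 0.0017.
P(at least two equal) = 1 − 0.0017 = 0.9983.

0.9983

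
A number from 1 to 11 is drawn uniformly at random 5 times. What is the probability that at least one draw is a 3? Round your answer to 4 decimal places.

0.3791

P(no draw is a 3) = (10/11)^5 ≈ 0.6209.
P(at least one) = 1 − 0.6209 = 0.3791.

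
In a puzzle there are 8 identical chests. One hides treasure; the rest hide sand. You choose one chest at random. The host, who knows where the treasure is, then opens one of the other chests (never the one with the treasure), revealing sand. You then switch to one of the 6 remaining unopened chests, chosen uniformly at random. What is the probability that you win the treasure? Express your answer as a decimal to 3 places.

Your original chest holds the treasure with probability 1/8, so the other 7 collectively hold it with probability 7/8.
The host can always find an empty chest to open, so this doesn't change that 7/8; it is now spread over the 6 remaining unopened chests.
P(win by switching) = (7/8) · (1/6) = 7/48 ≈ 0.146.

0.146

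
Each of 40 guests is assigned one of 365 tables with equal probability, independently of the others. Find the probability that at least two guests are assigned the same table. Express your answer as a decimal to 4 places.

It's easier to compute the probability that all 40 are distinct.
P(all distinct) = 365/365 · 364/365 · ··· · 326/365 ≈ 0.1088.
So the probability of at least one match is 1 − 0.1088 = 0.8912.

0.8912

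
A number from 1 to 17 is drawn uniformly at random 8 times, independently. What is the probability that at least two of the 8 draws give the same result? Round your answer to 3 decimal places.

P(all 8 different) = 17/17 · 16/17 · ··· · 10/17 ≈ 0.141.
P(at least two equal) = 1 − 0.141 = 0.859.

0.859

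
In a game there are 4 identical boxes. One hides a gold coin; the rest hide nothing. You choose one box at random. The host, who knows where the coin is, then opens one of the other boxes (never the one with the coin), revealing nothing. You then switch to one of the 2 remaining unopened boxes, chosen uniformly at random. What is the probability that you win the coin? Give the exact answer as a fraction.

Your original box holds the coin with probability 1/4, so the other 3 collectively hold it with probability 3/4.
The host can always find an empty box to open, so this doesn't change that 3/4; it is now spread over the 2 remaining unopened boxes.
P(win by switching) = (3/4) · (1/2) = 3/8.

3/8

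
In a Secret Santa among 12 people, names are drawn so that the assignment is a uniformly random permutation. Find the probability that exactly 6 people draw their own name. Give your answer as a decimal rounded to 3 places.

0.001

Choose which 6 of the 12 are fixed: C(12,6) = 924 ways.
The remaining 6 must have no fixed point: D(6) = 265.
P = 924·265/479001600 = 53/103680 ≈ 0.001.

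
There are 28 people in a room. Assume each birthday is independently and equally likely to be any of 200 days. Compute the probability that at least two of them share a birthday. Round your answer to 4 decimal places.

0.8624

It's easier to compute the probability that all 28 are distinct.
P(all distinct) = 200/200 · 199/200 · ··· · 173/200 ≈ 0.1376.
So the probability of at least one match is 1 − 0.1376 = 0.8624.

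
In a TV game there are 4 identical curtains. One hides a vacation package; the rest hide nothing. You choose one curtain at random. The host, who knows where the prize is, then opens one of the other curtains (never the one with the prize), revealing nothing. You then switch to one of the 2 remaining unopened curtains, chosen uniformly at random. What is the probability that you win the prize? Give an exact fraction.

3/8

Your original curtain holds the prize with probability 1/4, so the other 3 collectively hold it with probability 3/4.
The host can always find an empty curtain to open, so this doesn't change that 3/4; it is now spread over the 2 remaining unopened curtains.
P(win by switching) = (3/4) · (1/2) = 3/8.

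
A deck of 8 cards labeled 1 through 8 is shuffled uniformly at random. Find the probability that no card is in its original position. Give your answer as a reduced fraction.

This is the derangement probability: permutations of 8 with no fixed point.
D(8) = 8! · (1 − 1/1! + 1/2! − ··· + (−1)^8/8!) = 14833.
P = 14833/40320 = 2119/5760.

2119/5760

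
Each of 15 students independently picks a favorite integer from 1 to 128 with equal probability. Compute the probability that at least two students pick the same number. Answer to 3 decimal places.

0.574

It's easier to compute the probability that all 15 are distinct.
P(all distinct) = 128/128 · 127/128 · ··· · 114/128 ≈ 0.426.
So the probability of at least one match is 1 − 0.426 = 0.574.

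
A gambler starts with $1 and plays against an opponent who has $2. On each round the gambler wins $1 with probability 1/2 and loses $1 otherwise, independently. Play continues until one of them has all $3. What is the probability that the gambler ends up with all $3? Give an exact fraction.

With a fair step, P(i) = ½P(i−1) + ½P(i+1) with P(0)=0, P(3)=1 has the linear solution P(i) = i/3.
P(1) = 1/3.

1/3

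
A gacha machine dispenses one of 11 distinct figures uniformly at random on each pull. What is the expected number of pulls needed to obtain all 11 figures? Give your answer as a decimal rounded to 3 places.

After i distinct types are collected, each trial gives a new one with probability (11−i)/11, so the expected wait for the next new type is 11/(11−i).
E = 11/11 + 11/10 + 11/9 + 11/8 + 11/7 + 11/6 + 11/5 + 11/4 + 11/3 + 11/2 + 11/1 = 83711/2520 ≈ 33.219.

33.219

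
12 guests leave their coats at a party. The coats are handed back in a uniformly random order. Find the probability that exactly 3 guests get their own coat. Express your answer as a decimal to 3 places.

0.061

Choose which 3 of the 12 are fixed: C(12,3) = 220 ways.
The remaining 9 must have no fixed point: D(9) = 133496.
P = 220·133496/479001600 = 16687/272160 ≈ 0.061.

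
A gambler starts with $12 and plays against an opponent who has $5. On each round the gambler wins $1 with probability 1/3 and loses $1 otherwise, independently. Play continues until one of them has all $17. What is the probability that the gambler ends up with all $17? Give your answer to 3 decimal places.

Let r = q/p = (2/3)/(1/3) = 2. The recurrence P(i) = p·P(i+1) + q·P(i−1) with P(0)=0, P(17)=1 gives P(i) = (1 − r^i)/(1 − r^17).
P(12) = (1 − (2)^12) / (1 − (2)^17) = 4095/131071 ≈ 0.031.

0.031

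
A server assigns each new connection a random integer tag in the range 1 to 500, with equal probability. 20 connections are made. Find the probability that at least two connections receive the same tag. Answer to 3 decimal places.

It's easier to compute the probability that all 20 are distinct.
P(all distinct) = 500/500 · 499/500 · ··· · 481/500 ≈ 0.680.
So the probability of at least one match is 1 − 0.680 = 0.320.

0.320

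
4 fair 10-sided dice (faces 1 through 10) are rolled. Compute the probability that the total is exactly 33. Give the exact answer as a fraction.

3/250

There are 10^4 = 10000 equally likely outcomes.
The number of ordered 4-tuples from {1,…,10} summing to 33 is 120.
P(sum = 33) = 120/10000 = 3/250.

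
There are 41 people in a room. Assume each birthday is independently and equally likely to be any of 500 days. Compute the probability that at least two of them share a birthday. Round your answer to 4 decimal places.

It's easier to compute the probability that all 41 are distinct.
P(all distinct) = 500/500 · 499/500 · ··· · 460/500 ≈ 0.1852.
So the probability of at least one match is 1 − 0.1852 = 0.8148.

0.8148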